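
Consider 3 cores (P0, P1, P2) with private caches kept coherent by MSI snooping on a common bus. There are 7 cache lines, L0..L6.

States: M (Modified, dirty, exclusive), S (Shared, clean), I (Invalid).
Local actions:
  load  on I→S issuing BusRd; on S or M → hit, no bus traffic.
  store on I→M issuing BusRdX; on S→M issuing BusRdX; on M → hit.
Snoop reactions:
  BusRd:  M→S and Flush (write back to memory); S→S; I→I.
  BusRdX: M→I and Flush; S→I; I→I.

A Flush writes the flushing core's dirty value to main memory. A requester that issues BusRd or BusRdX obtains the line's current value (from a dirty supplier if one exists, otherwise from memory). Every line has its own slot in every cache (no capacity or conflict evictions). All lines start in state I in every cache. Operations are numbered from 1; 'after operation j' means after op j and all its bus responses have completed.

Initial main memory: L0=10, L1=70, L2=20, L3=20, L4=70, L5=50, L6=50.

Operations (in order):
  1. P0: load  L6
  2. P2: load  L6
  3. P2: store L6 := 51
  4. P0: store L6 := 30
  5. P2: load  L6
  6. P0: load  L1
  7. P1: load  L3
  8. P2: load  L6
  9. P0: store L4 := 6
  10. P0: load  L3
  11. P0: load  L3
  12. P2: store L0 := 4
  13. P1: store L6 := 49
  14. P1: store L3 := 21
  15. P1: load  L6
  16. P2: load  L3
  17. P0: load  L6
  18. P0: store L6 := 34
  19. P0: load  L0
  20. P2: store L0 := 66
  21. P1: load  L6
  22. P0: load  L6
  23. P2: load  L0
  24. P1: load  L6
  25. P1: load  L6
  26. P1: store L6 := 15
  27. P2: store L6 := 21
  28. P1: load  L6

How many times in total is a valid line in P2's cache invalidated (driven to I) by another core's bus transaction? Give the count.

invalidations = 2

[1] P0: load  L6 | P0:S(50), P1:I, P2:I | bus: BusRd
[2] P2: load  L6 | P0:S(50), P1:I, P2:S(50) | bus: BusRd
[3] P2: store L6 := 51 | P0:I, P1:I, P2:M(51) | bus: BusRdX
[4] P0: store L6 := 30 | P0:M(30), P1:I, P2:I | bus: BusRdX,Flush
[5] P2: load  L6 | P0:S(30), P1:I, P2:S(30) | bus: BusRd,Flush
[6] P0: load  L1 | P0:S(70), P1:I, P2:I | bus: BusRd
[7] P1: load  L3 | P0:I, P1:S(20), P2:I | bus: BusRd
[8] P2: load  L6 | P0:S(30), P1:I, P2:S(30) | bus: none
[9] P0: store L4 := 6 | P0:M(6), P1:I, P2:I | bus: BusRdX
[10] P0: load  L3 | P0:S(20), P1:S(20), P2:I | bus: BusRd
[11] P0: load  L3 | P0:S(20), P1:S(20), P2:I | bus: none
[12] P2: store L0 := 4 | P0:I, P1:I, P2:M(4) | bus: BusRdX
[13] P1: store L6 := 49 | P0:I, P1:M(49), P2:I | bus: BusRdX
[14] P1: store L3 := 21 | P0:I, P1:M(21), P2:I | bus: BusRdX
[15] P1: load  L6 | P0:I, P1:M(49), P2:I | bus: none
[16] P2: load  L3 | P0:I, P1:S(21), P2:S(21) | bus: BusRd,Flush
[17] P0: load  L6 | P0:S(49), P1:S(49), P2:I | bus: BusRd,Flush
[18] P0: store L6 := 34 | P0:M(34), P1:I, P2:I | bus: BusRdX
[19] P0: load  L0 | P0:S(4), P1:I, P2:S(4) | bus: BusRd,Flush
[20] P2: store L0 := 66 | P0:I, P1:I, P2:M(66) | bus: BusRdX
[21] P1: load  L6 | P0:S(34), P1:S(34), P2:I | bus: BusRd,Flush
[22] P0: load  L6 | P0:S(34), P1:S(34), P2:I | bus: none
[23] P2: load  L0 | P0:I, P1:I, P2:M(66) | bus: none
[24] P1: load  L6 | P0:S(34), P1:S(34), P2:I | bus: none
[25] P1: load  L6 | P0:S(34), P1:S(34), P2:I | bus: none
[26] P1: store L6 := 15 | P0:I, P1:M(15), P2:I | bus: BusRdX
[27] P2: store L6 := 21 | P0:I, P1:I, P2:M(21) | bus: BusRdX,Flush
[28] P1: load  L6 | P0:I, P1:S(21), P2:S(21) | bus: BusRd,Flush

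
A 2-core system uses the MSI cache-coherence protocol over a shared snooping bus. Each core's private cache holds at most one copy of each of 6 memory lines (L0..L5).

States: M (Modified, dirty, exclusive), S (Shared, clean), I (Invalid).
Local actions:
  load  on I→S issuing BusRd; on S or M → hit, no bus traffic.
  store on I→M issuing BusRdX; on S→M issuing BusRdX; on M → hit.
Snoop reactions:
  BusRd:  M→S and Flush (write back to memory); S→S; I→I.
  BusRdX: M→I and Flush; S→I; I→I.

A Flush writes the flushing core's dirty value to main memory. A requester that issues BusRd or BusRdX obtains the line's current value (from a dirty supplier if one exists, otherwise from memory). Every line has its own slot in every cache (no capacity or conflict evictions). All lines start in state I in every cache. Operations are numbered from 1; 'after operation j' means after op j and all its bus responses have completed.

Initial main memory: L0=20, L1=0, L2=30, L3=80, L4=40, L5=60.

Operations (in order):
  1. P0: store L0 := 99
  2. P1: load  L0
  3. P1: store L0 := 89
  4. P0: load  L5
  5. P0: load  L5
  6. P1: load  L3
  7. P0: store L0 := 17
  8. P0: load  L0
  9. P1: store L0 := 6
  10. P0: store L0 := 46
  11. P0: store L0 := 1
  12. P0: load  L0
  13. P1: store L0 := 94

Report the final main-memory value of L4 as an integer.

memory[L4] = 40

  op1 P0: store L0 := 99 → M/I on L0; bus BusRdX; mem=20
  op2 P1: load  L0 → S/S on L0; bus BusRd Flush; mem=99
  op3 P1: store L0 := 89 → I/M on L0; bus BusRdX; mem=99
  op4 P0: load  L5 → S/I on L5; bus BusRd; mem=60
  op5 P0: load  L5 → S/I on L5; bus (none); mem=60
  op6 P1: load  L3 → I/S on L3; bus BusRd; mem=80
  op7 P0: store L0 := 17 → M/I on L0; bus BusRdX Flush; mem=89
  op8 P0: load  L0 → M/I on L0; bus (none); mem=89
  op9 P1: store L0 := 6 → I/M on L0; bus BusRdX Flush; mem=17
  op10 P0: store L0 := 46 → M/I on L0; bus BusRdX Flush; mem=6
  op11 P0: store L0 := 1 → M/I on L0; bus (none); mem=6
  op12 P0: load  L0 → M/I on L0; bus (none); mem=6
  op13 P1: store L0 := 94 → I/M on L0; bus BusRdX Flush; mem=1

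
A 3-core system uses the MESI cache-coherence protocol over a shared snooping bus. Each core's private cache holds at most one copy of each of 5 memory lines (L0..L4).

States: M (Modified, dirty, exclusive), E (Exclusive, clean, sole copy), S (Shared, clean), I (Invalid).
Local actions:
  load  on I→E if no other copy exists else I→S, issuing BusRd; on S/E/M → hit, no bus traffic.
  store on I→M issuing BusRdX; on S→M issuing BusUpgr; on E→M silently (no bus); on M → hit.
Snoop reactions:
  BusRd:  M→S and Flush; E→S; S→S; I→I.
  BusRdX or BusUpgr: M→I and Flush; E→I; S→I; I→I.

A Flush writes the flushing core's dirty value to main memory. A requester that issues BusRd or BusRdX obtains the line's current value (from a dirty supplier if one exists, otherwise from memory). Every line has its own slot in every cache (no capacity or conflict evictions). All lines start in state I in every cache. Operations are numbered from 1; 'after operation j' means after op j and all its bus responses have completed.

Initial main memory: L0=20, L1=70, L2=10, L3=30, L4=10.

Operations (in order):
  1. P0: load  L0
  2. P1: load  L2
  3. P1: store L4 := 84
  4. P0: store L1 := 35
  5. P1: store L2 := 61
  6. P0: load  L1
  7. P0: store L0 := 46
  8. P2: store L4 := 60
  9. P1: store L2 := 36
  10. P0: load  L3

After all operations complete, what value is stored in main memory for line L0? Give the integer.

memory[L0] = 20

[1] P0: load  L0 | P0:E(20), P1:I, P2:I | bus: BusRd
[2] P1: load  L2 | P0:I, P1:E(10), P2:I | bus: BusRd
[3] P1: store L4 := 84 | P0:I, P1:M(84), P2:I | bus: BusRdX
[4] P0: store L1 := 35 | P0:M(35), P1:I, P2:I | bus: BusRdX
[5] P1: store L2 := 61 | P0:I, P1:M(61), P2:I | bus: none
[6] P0: load  L1 | P0:M(35), P1:I, P2:I | bus: none
[7] P0: store L0 := 46 | P0:M(46), P1:I, P2:I | bus: none
[8] P2: store L4 := 60 | P0:I, P1:I, P2:M(60) | bus: BusRdX,Flush
[9] P1: store L2 := 36 | P0:I, P1:M(36), P2:I | bus: none
[10] P0: load  L3 | P0:E(30), P1:I, P2:I | bus: BusRd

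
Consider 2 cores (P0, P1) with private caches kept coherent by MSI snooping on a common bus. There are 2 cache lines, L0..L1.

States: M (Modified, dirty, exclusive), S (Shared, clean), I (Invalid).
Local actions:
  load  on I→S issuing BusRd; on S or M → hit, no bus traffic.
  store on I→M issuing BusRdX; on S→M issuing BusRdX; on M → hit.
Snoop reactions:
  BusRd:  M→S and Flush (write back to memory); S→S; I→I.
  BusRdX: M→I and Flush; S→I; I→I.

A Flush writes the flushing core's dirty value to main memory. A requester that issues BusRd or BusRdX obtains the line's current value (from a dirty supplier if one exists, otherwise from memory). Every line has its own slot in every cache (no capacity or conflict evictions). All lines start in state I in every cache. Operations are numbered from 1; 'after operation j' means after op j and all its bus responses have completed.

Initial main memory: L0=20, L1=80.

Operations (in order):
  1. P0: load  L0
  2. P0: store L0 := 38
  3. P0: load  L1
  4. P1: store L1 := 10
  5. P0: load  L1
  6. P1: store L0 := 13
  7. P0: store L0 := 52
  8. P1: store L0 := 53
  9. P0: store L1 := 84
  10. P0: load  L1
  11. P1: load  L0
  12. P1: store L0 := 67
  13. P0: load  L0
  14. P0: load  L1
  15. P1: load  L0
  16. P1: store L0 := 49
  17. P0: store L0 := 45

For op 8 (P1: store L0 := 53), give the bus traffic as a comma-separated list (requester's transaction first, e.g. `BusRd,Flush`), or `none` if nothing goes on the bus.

[1] P0: load  L0 | P0:S(20), P1:I | bus: BusRd
[2] P0: store L0 := 38 | P0:M(38), P1:I | bus: BusRdX
[3] P0: load  L1 | P0:S(80), P1:I | bus: BusRd
[4] P1: store L1 := 10 | P0:I, P1:M(10) | bus: BusRdX
[5] P0: load  L1 | P0:S(10), P1:S(10) | bus: BusRd,Flush
[6] P1: store L0 := 13 | P0:I, P1:M(13) | bus: BusRdX,Flush
[7] P0: store L0 := 52 | P0:M(52), P1:I | bus: BusRdX,Flush
[8] P1: store L0 := 53 | P0:I, P1:M(53) | bus: BusRdX,Flush
[9] P0: store L1 := 84 | P0:M(84), P1:I | bus: BusRdX
[10] P0: load  L1 | P0:M(84), P1:I | bus: none
[11] P1: load  L0 | P0:I, P1:M(53) | bus: none
[12] P1: store L0 := 67 | P0:I, P1:M(67) | bus: none
[13] P0: load  L0 | P0:S(67), P1:S(67) | bus: BusRd,Flush
[14] P0: load  L1 | P0:M(84), P1:I | bus: none
[15] P1: load  L0 | P0:S(67), P1:S(67) | bus: none
[16] P1: store L0 := 49 | P0:I, P1:M(49) | bus: BusRdX
[17] P0: store L0 := 45 | P0:M(45), P1:I | bus: BusRdX,Flush

bus = BusRdX,Flush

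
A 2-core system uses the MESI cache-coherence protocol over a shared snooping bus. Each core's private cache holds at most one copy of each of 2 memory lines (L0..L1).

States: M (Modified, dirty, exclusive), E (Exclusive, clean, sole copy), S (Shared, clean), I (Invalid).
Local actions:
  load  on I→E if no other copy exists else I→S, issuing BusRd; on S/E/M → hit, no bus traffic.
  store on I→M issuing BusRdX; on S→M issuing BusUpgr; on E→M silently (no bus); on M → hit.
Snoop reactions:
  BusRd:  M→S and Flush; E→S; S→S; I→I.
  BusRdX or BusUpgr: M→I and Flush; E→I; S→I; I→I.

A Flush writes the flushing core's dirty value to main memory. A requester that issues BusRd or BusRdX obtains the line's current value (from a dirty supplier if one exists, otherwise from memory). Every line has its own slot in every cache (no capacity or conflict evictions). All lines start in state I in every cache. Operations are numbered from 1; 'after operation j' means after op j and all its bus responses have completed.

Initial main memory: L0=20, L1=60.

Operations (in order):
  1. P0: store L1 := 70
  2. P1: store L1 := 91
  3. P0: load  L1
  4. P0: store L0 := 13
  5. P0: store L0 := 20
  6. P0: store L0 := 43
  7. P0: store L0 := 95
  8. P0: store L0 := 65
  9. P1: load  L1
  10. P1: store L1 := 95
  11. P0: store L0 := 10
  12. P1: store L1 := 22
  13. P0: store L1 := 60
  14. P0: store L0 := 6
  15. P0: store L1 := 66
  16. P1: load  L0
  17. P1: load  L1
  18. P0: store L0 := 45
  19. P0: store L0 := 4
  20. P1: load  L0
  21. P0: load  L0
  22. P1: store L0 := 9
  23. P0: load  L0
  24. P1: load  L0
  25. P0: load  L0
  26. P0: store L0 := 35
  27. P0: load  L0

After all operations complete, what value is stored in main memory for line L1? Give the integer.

memory[L1] = 66

  op1 P0: store L1 := 70 → M/I on L1; bus BusRdX; mem=60
  op2 P1: store L1 := 91 → I/M on L1; bus BusRdX Flush; mem=70
  op3 P0: load  L1 → S/S on L1; bus BusRd Flush; mem=91
  op4 P0: store L0 := 13 → M/I on L0; bus BusRdX; mem=20
  op5 P0: store L0 := 20 → M/I on L0; bus (none); mem=20
  op6 P0: store L0 := 43 → M/I on L0; bus (none); mem=20
  op7 P0: store L0 := 95 → M/I on L0; bus (none); mem=20
  op8 P0: store L0 := 65 → M/I on L0; bus (none); mem=20
  op9 P1: load  L1 → S/S on L1; bus (none); mem=91
  op10 P1: store L1 := 95 → I/M on L1; bus BusUpgr; mem=91
  op11 P0: store L0 := 10 → M/I on L0; bus (none); mem=20
  op12 P1: store L1 := 22 → I/M on L1; bus (none); mem=91
  op13 P0: store L1 := 60 → M/I on L1; bus BusRdX Flush; mem=22
  op14 P0: store L0 := 6 → M/I on L0; bus (none); mem=20
  op15 P0: store L1 := 66 → M/I on L1; bus (none); mem=22
  op16 P1: load  L0 → S/S on L0; bus BusRd Flush; mem=6
  op17 P1: load  L1 → S/S on L1; bus BusRd Flush; mem=66
  op18 P0: store L0 := 45 → M/I on L0; bus BusUpgr; mem=6
  op19 P0: store L0 := 4 → M/I on L0; bus (none); mem=6
  op20 P1: load  L0 → S/S on L0; bus BusRd Flush; mem=4
  op21 P0: load  L0 → S/S on L0; bus (none); mem=4
  op22 P1: store L0 := 9 → I/M on L0; bus BusUpgr; mem=4
  op23 P0: load  L0 → S/S on L0; bus BusRd Flush; mem=9
  op24 P1: load  L0 → S/S on L0; bus (none); mem=9
  op25 P0: load  L0 → S/S on L0; bus (none); mem=9
  op26 P0: store L0 := 35 → M/I on L0; bus BusUpgr; mem=9
  op27 P0: load  L0 → M/I on L0; bus (none); mem=9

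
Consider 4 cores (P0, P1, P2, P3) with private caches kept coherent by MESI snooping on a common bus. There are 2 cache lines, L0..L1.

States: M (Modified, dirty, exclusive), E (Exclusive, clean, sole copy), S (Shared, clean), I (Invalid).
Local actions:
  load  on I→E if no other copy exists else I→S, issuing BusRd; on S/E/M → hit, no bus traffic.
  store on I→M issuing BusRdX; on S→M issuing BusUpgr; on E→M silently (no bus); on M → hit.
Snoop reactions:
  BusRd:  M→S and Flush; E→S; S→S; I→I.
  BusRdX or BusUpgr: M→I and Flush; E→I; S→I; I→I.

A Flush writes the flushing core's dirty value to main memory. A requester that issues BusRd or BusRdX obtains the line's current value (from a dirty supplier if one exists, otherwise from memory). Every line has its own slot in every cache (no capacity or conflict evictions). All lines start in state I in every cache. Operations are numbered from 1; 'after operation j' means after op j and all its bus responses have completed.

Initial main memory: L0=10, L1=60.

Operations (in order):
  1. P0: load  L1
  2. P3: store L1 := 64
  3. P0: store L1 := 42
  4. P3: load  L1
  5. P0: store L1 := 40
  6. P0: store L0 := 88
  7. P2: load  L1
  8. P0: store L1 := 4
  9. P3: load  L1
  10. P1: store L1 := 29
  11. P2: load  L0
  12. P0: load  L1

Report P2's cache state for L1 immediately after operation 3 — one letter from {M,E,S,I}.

step 1: P0: load  L1  ⟶  EIII  (L1)  txn=BusRd  M[L1]=60
step 2: P3: store L1 := 64  ⟶  IIIM  (L1)  txn=BusRdX  M[L1]=60
step 3: P0: store L1 := 42  ⟶  MIII  (L1)  txn=BusRdX+Flush  M[L1]=64
step 4: P3: load  L1  ⟶  SIIS  (L1)  txn=BusRd+Flush  M[L1]=42
step 5: P0: store L1 := 40  ⟶  MIII  (L1)  txn=BusUpgr  M[L1]=42
step 6: P0: store L0 := 88  ⟶  MIII  (L0)  txn=BusRdX  M[L0]=10
step 7: P2: load  L1  ⟶  SISI  (L1)  txn=BusRd+Flush  M[L1]=40
step 8: P0: store L1 := 4  ⟶  MIII  (L1)  txn=BusUpgr  M[L1]=40
step 9: P3: load  L1  ⟶  SIIS  (L1)  txn=BusRd+Flush  M[L1]=4
step 10: P1: store L1 := 29  ⟶  IMII  (L1)  txn=BusRdX  M[L1]=4
step 11: P2: load  L0  ⟶  SISI  (L0)  txn=BusRd+Flush  M[L0]=88
step 12: P0: load  L1  ⟶  SSII  (L1)  txn=BusRd+Flush  M[L1]=29

state = I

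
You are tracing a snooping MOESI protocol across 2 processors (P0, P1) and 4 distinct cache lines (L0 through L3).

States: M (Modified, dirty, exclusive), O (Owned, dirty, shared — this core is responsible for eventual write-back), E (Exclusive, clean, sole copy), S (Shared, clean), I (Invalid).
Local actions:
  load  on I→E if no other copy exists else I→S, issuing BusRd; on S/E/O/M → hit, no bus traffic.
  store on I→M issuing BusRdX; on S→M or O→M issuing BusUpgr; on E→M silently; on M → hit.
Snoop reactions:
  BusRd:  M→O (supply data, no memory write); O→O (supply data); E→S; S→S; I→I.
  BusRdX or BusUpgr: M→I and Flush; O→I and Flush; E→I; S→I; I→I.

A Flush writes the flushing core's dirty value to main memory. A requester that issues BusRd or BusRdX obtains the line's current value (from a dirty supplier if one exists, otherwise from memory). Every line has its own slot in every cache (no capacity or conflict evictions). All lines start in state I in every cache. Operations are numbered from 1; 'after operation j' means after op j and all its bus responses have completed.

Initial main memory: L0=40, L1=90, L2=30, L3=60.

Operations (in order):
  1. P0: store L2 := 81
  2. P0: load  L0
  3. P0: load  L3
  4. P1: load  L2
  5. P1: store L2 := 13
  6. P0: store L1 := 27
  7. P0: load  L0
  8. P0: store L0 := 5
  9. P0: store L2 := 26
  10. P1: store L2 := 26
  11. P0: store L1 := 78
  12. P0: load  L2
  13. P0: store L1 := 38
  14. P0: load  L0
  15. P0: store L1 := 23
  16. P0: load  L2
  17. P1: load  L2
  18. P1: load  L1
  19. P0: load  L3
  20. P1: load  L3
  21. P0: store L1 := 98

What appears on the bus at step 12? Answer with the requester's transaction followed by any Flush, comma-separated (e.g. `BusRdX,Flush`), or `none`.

step 1: P0: store L2 := 81  ⟶  MI  (L2)  txn=BusRdX  M[L2]=30
step 2: P0: load  L0  ⟶  EI  (L0)  txn=BusRd  M[L0]=40
step 3: P0: load  L3  ⟶  EI  (L3)  txn=BusRd  M[L3]=60
step 4: P1: load  L2  ⟶  OS  (L2)  txn=BusRd  M[L2]=30
step 5: P1: store L2 := 13  ⟶  IM  (L2)  txn=BusUpgr+Flush  M[L2]=81
step 6: P0: store L1 := 27  ⟶  MI  (L1)  txn=BusRdX  M[L1]=90
step 7: P0: load  L0  ⟶  EI  (L0)  txn=∅  M[L0]=40
step 8: P0: store L0 := 5  ⟶  MI  (L0)  txn=∅  M[L0]=40
step 9: P0: store L2 := 26  ⟶  MI  (L2)  txn=BusRdX+Flush  M[L2]=13
step 10: P1: store L2 := 26  ⟶  IM  (L2)  txn=BusRdX+Flush  M[L2]=26
step 11: P0: store L1 := 78  ⟶  MI  (L1)  txn=∅  M[L1]=90
step 12: P0: load  L2  ⟶  SO  (L2)  txn=BusRd  M[L2]=26
step 13: P0: store L1 := 38  ⟶  MI  (L1)  txn=∅  M[L1]=90
step 14: P0: load  L0  ⟶  MI  (L0)  txn=∅  M[L0]=40
step 15: P0: store L1 := 23  ⟶  MI  (L1)  txn=∅  M[L1]=90
step 16: P0: load  L2  ⟶  SO  (L2)  txn=∅  M[L2]=26
step 17: P1: load  L2  ⟶  SO  (L2)  txn=∅  M[L2]=26
step 18: P1: load  L1  ⟶  OS  (L1)  txn=BusRd  M[L1]=90
step 19: P0: load  L3  ⟶  EI  (L3)  txn=∅  M[L3]=60
step 20: P1: load  L3  ⟶  SS  (L3)  txn=BusRd  M[L3]=60
step 21: P0: store L1 := 98  ⟶  MI  (L1)  txn=BusUpgr  M[L1]=90

bus = BusRd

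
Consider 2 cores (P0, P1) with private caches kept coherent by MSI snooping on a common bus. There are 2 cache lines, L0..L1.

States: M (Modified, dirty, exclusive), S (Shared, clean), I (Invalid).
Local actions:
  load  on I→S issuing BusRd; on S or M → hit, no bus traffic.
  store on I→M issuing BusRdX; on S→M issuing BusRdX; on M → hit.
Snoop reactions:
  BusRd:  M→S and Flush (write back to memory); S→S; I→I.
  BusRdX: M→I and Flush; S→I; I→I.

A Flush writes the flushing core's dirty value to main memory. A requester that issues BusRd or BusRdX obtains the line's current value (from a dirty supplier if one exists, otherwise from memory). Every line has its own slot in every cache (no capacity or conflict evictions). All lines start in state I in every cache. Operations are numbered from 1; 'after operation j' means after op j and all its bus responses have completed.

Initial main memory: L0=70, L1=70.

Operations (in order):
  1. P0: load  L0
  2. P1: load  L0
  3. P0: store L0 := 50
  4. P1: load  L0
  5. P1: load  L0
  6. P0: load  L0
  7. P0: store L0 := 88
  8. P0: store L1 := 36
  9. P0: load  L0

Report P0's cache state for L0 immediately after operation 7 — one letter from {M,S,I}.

state = M

step 1: P0: load  L0  ⟶  SI  (L0)  txn=BusRd  M[L0]=70
step 2: P1: load  L0  ⟶  SS  (L0)  txn=BusRd  M[L0]=70
step 3: P0: store L0 := 50  ⟶  MI  (L0)  txn=BusRdX  M[L0]=70
step 4: P1: load  L0  ⟶  SS  (L0)  txn=BusRd+Flush  M[L0]=50
step 5: P1: load  L0  ⟶  SS  (L0)  txn=∅  M[L0]=50
step 6: P0: load  L0  ⟶  SS  (L0)  txn=∅  M[L0]=50
step 7: P0: store L0 := 88  ⟶  MI  (L0)  txn=BusRdX  M[L0]=50
step 8: P0: store L1 := 36  ⟶  MI  (L1)  txn=BusRdX  M[L1]=70
step 9: P0: load  L0  ⟶  MI  (L0)  txn=∅  M[L0]=50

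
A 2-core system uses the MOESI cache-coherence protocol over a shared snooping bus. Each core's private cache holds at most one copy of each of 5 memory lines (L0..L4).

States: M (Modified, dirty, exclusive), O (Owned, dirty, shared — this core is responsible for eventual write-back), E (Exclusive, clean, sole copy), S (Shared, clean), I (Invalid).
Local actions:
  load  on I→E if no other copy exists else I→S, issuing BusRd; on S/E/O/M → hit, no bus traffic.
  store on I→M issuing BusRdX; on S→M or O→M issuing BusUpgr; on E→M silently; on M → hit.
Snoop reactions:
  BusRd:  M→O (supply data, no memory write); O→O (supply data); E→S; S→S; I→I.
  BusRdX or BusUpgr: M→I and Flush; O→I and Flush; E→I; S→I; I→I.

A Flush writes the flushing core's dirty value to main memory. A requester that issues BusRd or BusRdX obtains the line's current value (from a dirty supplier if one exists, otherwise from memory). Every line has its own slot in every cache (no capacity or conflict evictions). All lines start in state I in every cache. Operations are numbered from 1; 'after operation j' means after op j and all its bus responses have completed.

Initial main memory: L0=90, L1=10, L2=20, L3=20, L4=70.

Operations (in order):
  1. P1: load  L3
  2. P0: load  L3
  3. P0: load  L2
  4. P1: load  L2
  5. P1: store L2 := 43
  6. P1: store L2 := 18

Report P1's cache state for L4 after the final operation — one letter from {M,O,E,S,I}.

state = I

  op1 P1: load  L3 → I/E on L3; bus BusRd; mem=20
  op2 P0: load  L3 → S/S on L3; bus BusRd; mem=20
  op3 P0: load  L2 → E/I on L2; bus BusRd; mem=20
  op4 P1: load  L2 → S/S on L2; bus BusRd; mem=20
  op5 P1: store L2 := 43 → I/M on L2; bus BusUpgr; mem=20
  op6 P1: store L2 := 18 → I/M on L2; bus (none); mem=20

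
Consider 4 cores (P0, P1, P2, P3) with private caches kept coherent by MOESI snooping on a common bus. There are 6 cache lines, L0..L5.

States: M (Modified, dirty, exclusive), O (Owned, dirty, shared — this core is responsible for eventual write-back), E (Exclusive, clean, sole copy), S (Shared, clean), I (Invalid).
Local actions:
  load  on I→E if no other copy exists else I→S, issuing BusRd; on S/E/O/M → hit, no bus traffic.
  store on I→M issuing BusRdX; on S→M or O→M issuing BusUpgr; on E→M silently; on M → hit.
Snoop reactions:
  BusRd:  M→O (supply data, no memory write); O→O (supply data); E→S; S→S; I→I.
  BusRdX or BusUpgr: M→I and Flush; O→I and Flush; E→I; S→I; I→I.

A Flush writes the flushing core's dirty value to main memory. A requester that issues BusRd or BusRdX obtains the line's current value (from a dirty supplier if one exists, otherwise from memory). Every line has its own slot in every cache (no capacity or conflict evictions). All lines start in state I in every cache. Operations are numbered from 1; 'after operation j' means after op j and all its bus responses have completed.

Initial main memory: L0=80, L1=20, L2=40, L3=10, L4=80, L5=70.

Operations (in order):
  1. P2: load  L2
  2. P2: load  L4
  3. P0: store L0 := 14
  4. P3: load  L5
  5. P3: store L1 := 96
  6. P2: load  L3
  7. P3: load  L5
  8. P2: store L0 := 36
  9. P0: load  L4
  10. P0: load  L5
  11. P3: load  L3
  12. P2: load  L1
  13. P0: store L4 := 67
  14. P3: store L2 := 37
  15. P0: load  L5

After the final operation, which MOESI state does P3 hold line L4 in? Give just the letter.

step 1: P2: load  L2  ⟶  IIEI  (L2)  txn=BusRd  M[L2]=40
step 2: P2: load  L4  ⟶  IIEI  (L4)  txn=BusRd  M[L4]=80
step 3: P0: store L0 := 14  ⟶  MIII  (L0)  txn=BusRdX  M[L0]=80
step 4: P3: load  L5  ⟶  IIIE  (L5)  txn=BusRd  M[L5]=70
step 5: P3: store L1 := 96  ⟶  IIIM  (L1)  txn=BusRdX  M[L1]=20
step 6: P2: load  L3  ⟶  IIEI  (L3)  txn=BusRd  M[L3]=10
step 7: P3: load  L5  ⟶  IIIE  (L5)  txn=∅  M[L5]=70
step 8: P2: store L0 := 36  ⟶  IIMI  (L0)  txn=BusRdX+Flush  M[L0]=14
step 9: P0: load  L4  ⟶  SISI  (L4)  txn=BusRd  M[L4]=80
step 10: P0: load  L5  ⟶  SIIS  (L5)  txn=BusRd  M[L5]=70
step 11: P3: load  L3  ⟶  IISS  (L3)  txn=BusRd  M[L3]=10
step 12: P2: load  L1  ⟶  IISO  (L1)  txn=BusRd  M[L1]=20
step 13: P0: store L4 := 67  ⟶  MIII  (L4)  txn=BusUpgr  M[L4]=80
step 14: P3: store L2 := 37  ⟶  IIIM  (L2)  txn=BusRdX  M[L2]=40
step 15: P0: load  L5  ⟶  SIIS  (L5)  txn=∅  M[L5]=70

state = I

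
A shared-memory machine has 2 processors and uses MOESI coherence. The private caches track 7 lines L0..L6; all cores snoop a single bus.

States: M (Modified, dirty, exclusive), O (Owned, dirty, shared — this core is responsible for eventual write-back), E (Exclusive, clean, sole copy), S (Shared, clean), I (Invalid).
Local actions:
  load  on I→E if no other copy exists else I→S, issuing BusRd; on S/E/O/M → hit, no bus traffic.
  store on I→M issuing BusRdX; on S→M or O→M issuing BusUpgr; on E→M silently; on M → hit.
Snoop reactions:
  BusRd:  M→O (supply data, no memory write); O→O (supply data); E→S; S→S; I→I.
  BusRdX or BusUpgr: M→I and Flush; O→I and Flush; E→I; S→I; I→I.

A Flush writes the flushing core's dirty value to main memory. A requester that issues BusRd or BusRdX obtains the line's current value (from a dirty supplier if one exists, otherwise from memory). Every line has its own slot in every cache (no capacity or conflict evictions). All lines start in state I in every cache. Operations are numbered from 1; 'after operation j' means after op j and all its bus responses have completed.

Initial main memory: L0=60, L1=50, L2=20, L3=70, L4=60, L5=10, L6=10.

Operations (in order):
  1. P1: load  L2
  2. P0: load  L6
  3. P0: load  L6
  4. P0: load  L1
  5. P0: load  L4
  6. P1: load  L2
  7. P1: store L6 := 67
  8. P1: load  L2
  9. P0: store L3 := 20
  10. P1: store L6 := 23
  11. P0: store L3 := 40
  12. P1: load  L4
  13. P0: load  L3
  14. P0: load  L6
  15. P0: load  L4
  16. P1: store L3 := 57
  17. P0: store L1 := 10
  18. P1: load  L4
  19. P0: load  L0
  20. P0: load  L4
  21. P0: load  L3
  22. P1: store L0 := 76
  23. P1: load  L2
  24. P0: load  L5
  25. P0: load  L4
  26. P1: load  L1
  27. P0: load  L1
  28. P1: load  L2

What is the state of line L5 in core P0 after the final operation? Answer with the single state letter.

state = E

step 1: P1: load  L2  ⟶  IE  (L2)  txn=BusRd  M[L2]=20
step 2: P0: load  L6  ⟶  EI  (L6)  txn=BusRd  M[L6]=10
step 3: P0: load  L6  ⟶  EI  (L6)  txn=∅  M[L6]=10
step 4: P0: load  L1  ⟶  EI  (L1)  txn=BusRd  M[L1]=50
step 5: P0: load  L4  ⟶  EI  (L4)  txn=BusRd  M[L4]=60
step 6: P1: load  L2  ⟶  IE  (L2)  txn=∅  M[L2]=20
step 7: P1: store L6 := 67  ⟶  IM  (L6)  txn=BusRdX  M[L6]=10
step 8: P1: load  L2  ⟶  IE  (L2)  txn=∅  M[L2]=20
step 9: P0: store L3 := 20  ⟶  MI  (L3)  txn=BusRdX  M[L3]=70
step 10: P1: store L6 := 23  ⟶  IM  (L6)  txn=∅  M[L6]=10
step 11: P0: store L3 := 40  ⟶  MI  (L3)  txn=∅  M[L3]=70
step 12: P1: load  L4  ⟶  SS  (L4)  txn=BusRd  M[L4]=60
step 13: P0: load  L3  ⟶  MI  (L3)  txn=∅  M[L3]=70
step 14: P0: load  L6  ⟶  SO  (L6)  txn=BusRd  M[L6]=10
step 15: P0: load  L4  ⟶  SS  (L4)  txn=∅  M[L4]=60
step 16: P1: store L3 := 57  ⟶  IM  (L3)  txn=BusRdX+Flush  M[L3]=40
step 17: P0: store L1 := 10  ⟶  MI  (L1)  txn=∅  M[L1]=50
step 18: P1: load  L4  ⟶  SS  (L4)  txn=∅  M[L4]=60
step 19: P0: load  L0  ⟶  EI  (L0)  txn=BusRd  M[L0]=60
step 20: P0: load  L4  ⟶  SS  (L4)  txn=∅  M[L4]=60
step 21: P0: load  L3  ⟶  SO  (L3)  txn=BusRd  M[L3]=40
step 22: P1: store L0 := 76  ⟶  IM  (L0)  txn=BusRdX  M[L0]=60
step 23: P1: load  L2  ⟶  IE  (L2)  txn=∅  M[L2]=20
step 24: P0: load  L5  ⟶  EI  (L5)  txn=BusRd  M[L5]=10
step 25: P0: load  L4  ⟶  SS  (L4)  txn=∅  M[L4]=60
step 26: P1: load  L1  ⟶  OS  (L1)  txn=BusRd  M[L1]=50
step 27: P0: load  L1  ⟶  OS  (L1)  txn=∅  M[L1]=50
step 28: P1: load  L2  ⟶  IE  (L2)  txn=∅  M[L2]=20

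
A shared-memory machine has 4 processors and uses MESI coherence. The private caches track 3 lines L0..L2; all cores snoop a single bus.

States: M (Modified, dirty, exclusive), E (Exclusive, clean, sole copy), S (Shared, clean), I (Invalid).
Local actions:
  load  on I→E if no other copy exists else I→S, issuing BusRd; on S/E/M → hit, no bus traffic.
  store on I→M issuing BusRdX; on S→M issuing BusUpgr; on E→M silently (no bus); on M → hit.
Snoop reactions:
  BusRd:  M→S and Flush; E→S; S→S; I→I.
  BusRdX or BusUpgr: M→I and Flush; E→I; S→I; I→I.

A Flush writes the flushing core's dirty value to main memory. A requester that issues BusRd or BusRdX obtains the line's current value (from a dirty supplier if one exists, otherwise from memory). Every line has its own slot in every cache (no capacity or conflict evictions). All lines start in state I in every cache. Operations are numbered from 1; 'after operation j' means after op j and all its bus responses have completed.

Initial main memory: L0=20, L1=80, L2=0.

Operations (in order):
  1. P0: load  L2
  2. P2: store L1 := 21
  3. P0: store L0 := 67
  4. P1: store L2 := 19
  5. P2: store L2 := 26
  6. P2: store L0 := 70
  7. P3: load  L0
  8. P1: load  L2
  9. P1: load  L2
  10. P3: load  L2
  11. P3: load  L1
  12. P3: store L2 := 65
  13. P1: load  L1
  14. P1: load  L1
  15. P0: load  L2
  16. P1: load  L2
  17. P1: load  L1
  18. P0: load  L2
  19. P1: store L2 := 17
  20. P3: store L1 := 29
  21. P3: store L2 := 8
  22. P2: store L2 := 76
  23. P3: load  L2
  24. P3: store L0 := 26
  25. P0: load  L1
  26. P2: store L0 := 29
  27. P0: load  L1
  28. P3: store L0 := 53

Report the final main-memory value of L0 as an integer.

1. P0: load  L2  bus=[BusRd]  L2: P0=E P1=I P2=I P3=I  mem[L2]=0
2. P2: store L1 := 21  bus=[BusRdX]  L1: P0=I P1=I P2=M P3=I  mem[L1]=80
3. P0: store L0 := 67  bus=[BusRdX]  L0: P0=M P1=I P2=I P3=I  mem[L0]=20
4. P1: store L2 := 19  bus=[BusRdX]  L2: P0=I P1=M P2=I P3=I  mem[L2]=0
5. P2: store L2 := 26  bus=[BusRdX,Flush]  L2: P0=I P1=I P2=M P3=I  mem[L2]=19
6. P2: store L0 := 70  bus=[BusRdX,Flush]  L0: P0=I P1=I P2=M P3=I  mem[L0]=67
7. P3: load  L0  bus=[BusRd,Flush]  L0: P0=I P1=I P2=S P3=S  mem[L0]=70
8. P1: load  L2  bus=[BusRd,Flush]  L2: P0=I P1=S P2=S P3=I  mem[L2]=26
9. P1: load  L2  bus=[-]  L2: P0=I P1=S P2=S P3=I  mem[L2]=26
10. P3: load  L2  bus=[BusRd]  L2: P0=I P1=S P2=S P3=S  mem[L2]=26
11. P3: load  L1  bus=[BusRd,Flush]  L1: P0=I P1=I P2=S P3=S  mem[L1]=21
12. P3: store L2 := 65  bus=[BusUpgr]  L2: P0=I P1=I P2=I P3=M  mem[L2]=26
13. P1: load  L1  bus=[BusRd]  L1: P0=I P1=S P2=S P3=S  mem[L1]=21
14. P1: load  L1  bus=[-]  L1: P0=I P1=S P2=S P3=S  mem[L1]=21
15. P0: load  L2  bus=[BusRd,Flush]  L2: P0=S P1=I P2=I P3=S  mem[L2]=65
16. P1: load  L2  bus=[BusRd]  L2: P0=S P1=S P2=I P3=S  mem[L2]=65
17. P1: load  L1  bus=[-]  L1: P0=I P1=S P2=S P3=S  mem[L1]=21
18. P0: load  L2  bus=[-]  L2: P0=S P1=S P2=I P3=S  mem[L2]=65
19. P1: store L2 := 17  bus=[BusUpgr]  L2: P0=I P1=M P2=I P3=I  mem[L2]=65
20. P3: store L1 := 29  bus=[BusUpgr]  L1: P0=I P1=I P2=I P3=M  mem[L1]=21
21. P3: store L2 := 8  bus=[BusRdX,Flush]  L2: P0=I P1=I P2=I P3=M  mem[L2]=17
22. P2: store L2 := 76  bus=[BusRdX,Flush]  L2: P0=I P1=I P2=M P3=I  mem[L2]=8
23. P3: load  L2  bus=[BusRd,Flush]  L2: P0=I P1=I P2=S P3=S  mem[L2]=76
24. P3: store L0 := 26  bus=[BusUpgr]  L0: P0=I P1=I P2=I P3=M  mem[L0]=70
25. P0: load  L1  bus=[BusRd,Flush]  L1: P0=S P1=I P2=I P3=S  mem[L1]=29
26. P2: store L0 := 29  bus=[BusRdX,Flush]  L0: P0=I P1=I P2=M P3=I  mem[L0]=26
27. P0: load  L1  bus=[-]  L1: P0=S P1=I P2=I P3=S  mem[L1]=29
28. P3: store L0 := 53  bus=[BusRdX,Flush]  L0: P0=I P1=I P2=I P3=M  mem[L0]=29

memory[L0] = 29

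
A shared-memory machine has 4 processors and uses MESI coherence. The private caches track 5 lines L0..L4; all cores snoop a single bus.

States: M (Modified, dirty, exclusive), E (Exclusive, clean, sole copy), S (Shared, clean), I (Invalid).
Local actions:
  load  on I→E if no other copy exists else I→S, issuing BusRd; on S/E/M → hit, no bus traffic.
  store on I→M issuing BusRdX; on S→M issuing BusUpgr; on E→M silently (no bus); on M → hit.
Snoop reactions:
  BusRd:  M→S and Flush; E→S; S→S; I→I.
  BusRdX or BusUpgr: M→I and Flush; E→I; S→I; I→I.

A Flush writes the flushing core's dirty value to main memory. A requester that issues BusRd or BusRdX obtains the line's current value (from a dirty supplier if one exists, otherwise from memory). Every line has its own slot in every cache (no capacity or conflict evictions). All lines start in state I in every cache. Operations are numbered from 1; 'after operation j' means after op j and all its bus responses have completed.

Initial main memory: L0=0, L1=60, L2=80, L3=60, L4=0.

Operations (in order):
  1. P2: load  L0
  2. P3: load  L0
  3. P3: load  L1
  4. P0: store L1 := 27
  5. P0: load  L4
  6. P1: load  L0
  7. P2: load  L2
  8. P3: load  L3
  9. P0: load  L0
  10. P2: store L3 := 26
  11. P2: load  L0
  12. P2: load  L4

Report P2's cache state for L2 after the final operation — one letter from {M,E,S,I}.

1. P2: load  L0  bus=[BusRd]  L0: P0=I P1=I P2=E P3=I  mem[L0]=0
2. P3: load  L0  bus=[BusRd]  L0: P0=I P1=I P2=S P3=S  mem[L0]=0
3. P3: load  L1  bus=[BusRd]  L1: P0=I P1=I P2=I P3=E  mem[L1]=60
4. P0: store L1 := 27  bus=[BusRdX]  L1: P0=M P1=I P2=I P3=I  mem[L1]=60
5. P0: load  L4  bus=[BusRd]  L4: P0=E P1=I P2=I P3=I  mem[L4]=0
6. P1: load  L0  bus=[BusRd]  L0: P0=I P1=S P2=S P3=S  mem[L0]=0
7. P2: load  L2  bus=[BusRd]  L2: P0=I P1=I P2=E P3=I  mem[L2]=80
8. P3: load  L3  bus=[BusRd]  L3: P0=I P1=I P2=I P3=E  mem[L3]=60
9. P0: load  L0  bus=[BusRd]  L0: P0=S P1=S P2=S P3=S  mem[L0]=0
10. P2: store L3 := 26  bus=[BusRdX]  L3: P0=I P1=I P2=M P3=I  mem[L3]=60
11. P2: load  L0  bus=[-]  L0: P0=S P1=S P2=S P3=S  mem[L0]=0
12. P2: load  L4  bus=[BusRd]  L4: P0=S P1=I P2=S P3=I  mem[L4]=0

state = E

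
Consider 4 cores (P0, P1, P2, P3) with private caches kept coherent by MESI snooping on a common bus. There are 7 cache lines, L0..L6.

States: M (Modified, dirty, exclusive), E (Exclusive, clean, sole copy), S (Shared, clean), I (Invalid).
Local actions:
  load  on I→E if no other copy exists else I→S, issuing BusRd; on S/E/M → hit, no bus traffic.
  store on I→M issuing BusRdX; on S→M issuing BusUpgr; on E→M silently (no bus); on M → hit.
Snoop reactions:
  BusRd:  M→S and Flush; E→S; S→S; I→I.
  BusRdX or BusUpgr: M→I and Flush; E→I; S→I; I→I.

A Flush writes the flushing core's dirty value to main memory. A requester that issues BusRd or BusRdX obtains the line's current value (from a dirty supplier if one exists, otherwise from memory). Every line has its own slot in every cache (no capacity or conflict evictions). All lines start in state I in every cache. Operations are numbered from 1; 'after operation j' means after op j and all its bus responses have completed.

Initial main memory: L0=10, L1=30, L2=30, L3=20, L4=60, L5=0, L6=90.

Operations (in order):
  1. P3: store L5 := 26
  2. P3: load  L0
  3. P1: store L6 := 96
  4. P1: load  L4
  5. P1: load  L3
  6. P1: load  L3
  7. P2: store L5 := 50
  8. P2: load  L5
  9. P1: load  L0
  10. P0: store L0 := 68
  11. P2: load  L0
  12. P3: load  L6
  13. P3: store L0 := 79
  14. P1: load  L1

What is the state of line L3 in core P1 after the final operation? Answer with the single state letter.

  op1 P3: store L5 := 26 → I/I/I/M on L5; bus BusRdX; mem=0
  op2 P3: load  L0 → I/I/I/E on L0; bus BusRd; mem=10
  op3 P1: store L6 := 96 → I/M/I/I on L6; bus BusRdX; mem=90
  op4 P1: load  L4 → I/E/I/I on L4; bus BusRd; mem=60
  op5 P1: load  L3 → I/E/I/I on L3; bus BusRd; mem=20
  op6 P1: load  L3 → I/E/I/I on L3; bus (none); mem=20
  op7 P2: store L5 := 50 → I/I/M/I on L5; bus BusRdX Flush; mem=26
  op8 P2: load  L5 → I/I/M/I on L5; bus (none); mem=26
  op9 P1: load  L0 → I/S/I/S on L0; bus BusRd; mem=10
  op10 P0: store L0 := 68 → M/I/I/I on L0; bus BusRdX; mem=10
  op11 P2: load  L0 → S/I/S/I on L0; bus BusRd Flush; mem=68
  op12 P3: load  L6 → I/S/I/S on L6; bus BusRd Flush; mem=96
  op13 P3: store L0 := 79 → I/I/I/M on L0; bus BusRdX; mem=68
  op14 P1: load  L1 → I/E/I/I on L1; bus BusRd; mem=30

state = E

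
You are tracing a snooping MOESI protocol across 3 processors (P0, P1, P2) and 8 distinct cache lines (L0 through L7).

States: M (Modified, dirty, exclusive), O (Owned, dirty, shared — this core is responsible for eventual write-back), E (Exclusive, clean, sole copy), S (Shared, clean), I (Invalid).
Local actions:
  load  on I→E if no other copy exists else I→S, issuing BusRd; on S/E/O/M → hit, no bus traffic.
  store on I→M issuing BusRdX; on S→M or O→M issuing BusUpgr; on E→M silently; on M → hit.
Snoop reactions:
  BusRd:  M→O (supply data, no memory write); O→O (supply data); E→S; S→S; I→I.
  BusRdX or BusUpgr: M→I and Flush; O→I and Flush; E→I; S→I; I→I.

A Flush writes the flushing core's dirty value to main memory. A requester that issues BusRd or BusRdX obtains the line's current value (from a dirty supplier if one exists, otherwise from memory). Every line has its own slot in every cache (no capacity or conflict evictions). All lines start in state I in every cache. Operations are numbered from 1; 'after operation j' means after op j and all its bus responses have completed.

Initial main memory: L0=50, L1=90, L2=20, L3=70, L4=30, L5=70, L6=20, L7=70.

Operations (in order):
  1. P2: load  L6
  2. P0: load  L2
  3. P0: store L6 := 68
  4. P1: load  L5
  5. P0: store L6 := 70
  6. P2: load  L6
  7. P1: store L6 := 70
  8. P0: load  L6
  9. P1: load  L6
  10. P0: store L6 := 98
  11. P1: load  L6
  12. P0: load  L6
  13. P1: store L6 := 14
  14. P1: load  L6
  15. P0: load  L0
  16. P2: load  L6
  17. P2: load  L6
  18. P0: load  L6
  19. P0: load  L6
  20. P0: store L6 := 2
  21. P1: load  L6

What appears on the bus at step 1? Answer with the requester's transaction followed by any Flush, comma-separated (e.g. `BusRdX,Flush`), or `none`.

bus = BusRd

step 1: P2: load  L6  ⟶  IIE  (L6)  txn=BusRd  M[L6]=20
step 2: P0: load  L2  ⟶  EII  (L2)  txn=BusRd  M[L2]=20
step 3: P0: store L6 := 68  ⟶  MII  (L6)  txn=BusRdX  M[L6]=20
step 4: P1: load  L5  ⟶  IEI  (L5)  txn=BusRd  M[L5]=70
step 5: P0: store L6 := 70  ⟶  MII  (L6)  txn=∅  M[L6]=20
step 6: P2: load  L6  ⟶  OIS  (L6)  txn=BusRd  M[L6]=20
step 7: P1: store L6 := 70  ⟶  IMI  (L6)  txn=BusRdX+Flush  M[L6]=70
step 8: P0: load  L6  ⟶  SOI  (L6)  txn=BusRd  M[L6]=70
step 9: P1: load  L6  ⟶  SOI  (L6)  txn=∅  M[L6]=70
step 10: P0: store L6 := 98  ⟶  MII  (L6)  txn=BusUpgr+Flush  M[L6]=70
step 11: P1: load  L6  ⟶  OSI  (L6)  txn=BusRd  M[L6]=70
step 12: P0: load  L6  ⟶  OSI  (L6)  txn=∅  M[L6]=70
step 13: P1: store L6 := 14  ⟶  IMI  (L6)  txn=BusUpgr+Flush  M[L6]=98
step 14: P1: load  L6  ⟶  IMI  (L6)  txn=∅  M[L6]=98
step 15: P0: load  L0  ⟶  EII  (L0)  txn=BusRd  M[L0]=50
step 16: P2: load  L6  ⟶  IOS  (L6)  txn=BusRd  M[L6]=98
step 17: P2: load  L6  ⟶  IOS  (L6)  txn=∅  M[L6]=98
step 18: P0: load  L6  ⟶  SOS  (L6)  txn=BusRd  M[L6]=98
step 19: P0: load  L6  ⟶  SOS  (L6)  txn=∅  M[L6]=98
step 20: P0: store L6 := 2  ⟶  MII  (L6)  txn=BusUpgr+Flush  M[L6]=14
step 21: P1: load  L6  ⟶  OSI  (L6)  txn=BusRd  M[L6]=14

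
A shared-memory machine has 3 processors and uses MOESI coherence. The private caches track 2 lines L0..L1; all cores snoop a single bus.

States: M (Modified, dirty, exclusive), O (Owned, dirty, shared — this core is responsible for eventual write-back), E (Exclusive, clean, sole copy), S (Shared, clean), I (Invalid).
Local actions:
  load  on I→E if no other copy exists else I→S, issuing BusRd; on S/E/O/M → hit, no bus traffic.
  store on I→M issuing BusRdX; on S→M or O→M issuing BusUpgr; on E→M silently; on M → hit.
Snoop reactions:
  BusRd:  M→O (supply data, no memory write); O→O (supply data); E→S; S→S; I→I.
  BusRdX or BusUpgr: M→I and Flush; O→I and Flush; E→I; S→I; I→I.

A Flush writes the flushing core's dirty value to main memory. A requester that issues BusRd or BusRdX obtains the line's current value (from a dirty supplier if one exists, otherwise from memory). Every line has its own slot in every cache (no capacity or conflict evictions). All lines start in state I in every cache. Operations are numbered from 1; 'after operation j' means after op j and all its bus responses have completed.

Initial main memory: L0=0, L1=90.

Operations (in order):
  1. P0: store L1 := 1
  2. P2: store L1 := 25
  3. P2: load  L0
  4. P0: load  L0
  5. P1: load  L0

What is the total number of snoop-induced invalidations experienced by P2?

1. P0: store L1 := 1  bus=[BusRdX]  L1: P0=M P1=I P2=I  mem[L1]=90
2. P2: store L1 := 25  bus=[BusRdX,Flush]  L1: P0=I P1=I P2=M  mem[L1]=1
3. P2: load  L0  bus=[BusRd]  L0: P0=I P1=I P2=E  mem[L0]=0
4. P0: load  L0  bus=[BusRd]  L0: P0=S P1=I P2=S  mem[L0]=0
5. P1: load  L0  bus=[BusRd]  L0: P0=S P1=S P2=S  mem[L0]=0

invalidations = 0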